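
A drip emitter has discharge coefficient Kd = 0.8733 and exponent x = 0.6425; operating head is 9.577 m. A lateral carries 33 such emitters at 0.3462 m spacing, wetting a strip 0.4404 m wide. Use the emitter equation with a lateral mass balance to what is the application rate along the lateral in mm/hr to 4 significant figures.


Approach: apply the emitter equation with a lateral mass balance, q = Kd*h^x; Q = n*q; rate = Q/(n*spacing*width).
Step 1 — single emitter flow (q = Kd*h^x):
  q = 0.8733 * 9.577^0.6425 = 3.72909 L/hr
Step 2 — total lateral flow: Q = 33 * 3.72909 = 123.060 L/hr
Step 3 — wetted area: A = 33 * 0.3462 * 0.4404 = 5.03139 m^2
Step 4 — application rate: Q/A = 123.060/5.03139 = 24.46 mm/hr
Therefore the application rate along the lateral = 24.46 mm/hr.


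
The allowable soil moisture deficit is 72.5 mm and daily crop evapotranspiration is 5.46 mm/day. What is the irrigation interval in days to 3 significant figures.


Approach: apply the irrigation interval relation, interval = SMD / ETc.
interval = 72.5 / 5.46 = 13.3 days
Therefore the irrigation interval = 13.3 days.


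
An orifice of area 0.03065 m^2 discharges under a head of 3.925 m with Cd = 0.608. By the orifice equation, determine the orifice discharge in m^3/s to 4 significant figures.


Approach: apply the orifice equation, Q = Cd*A*sqrt(2*g*h).
Q = 0.608 * 0.03065 * sqrt(2*9.81*3.925) = 0.1635 m^3/s
Therefore the orifice discharge = 0.1635 m^3/s.


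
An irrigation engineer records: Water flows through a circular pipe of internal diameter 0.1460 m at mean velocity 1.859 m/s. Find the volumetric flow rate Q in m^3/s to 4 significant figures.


Approach: apply the continuity equation for pipe flow, Q = A * v with A = pi*(D/2)^2.
A = pi*(0.1460/2)^2 = 0.0167415 m^2
Q = 0.0167415 * 1.859 = 0.03112 m^3/s
Therefore the volumetric flow rate Q = 0.03112 m^3/s.


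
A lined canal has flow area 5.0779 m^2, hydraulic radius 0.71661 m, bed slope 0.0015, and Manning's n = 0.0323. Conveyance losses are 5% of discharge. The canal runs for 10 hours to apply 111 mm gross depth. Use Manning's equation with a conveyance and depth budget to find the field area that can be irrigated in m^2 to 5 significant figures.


Approach: apply Manning's equation with a conveyance and depth budget, Q = (1/n)*A*R^(2/3)*S^(1/2); Q_field = Q*(1-loss); Area = Q_field*t/(d/1000).
Step 1 — canal discharge (Manning's equation):
  Q = (1/0.0323) * 5.0779 * 0.71661^(2/3) * 0.0015^(1/2) = 4.875837 m^3/s
Step 2 — delivered flow: Q_field = 4.875837*(1 - 5/100) = 4.632045 m^3/s
Step 3 — volume delivered: V = 4.632045 * 10*3600 = 166753.6 m^3
Step 4 — area served: A = V / (depth/1000) = 166753.6 / 0.111 = 1502300 m^2
Therefore the field area that can be irrigated = 1502300 m^2.


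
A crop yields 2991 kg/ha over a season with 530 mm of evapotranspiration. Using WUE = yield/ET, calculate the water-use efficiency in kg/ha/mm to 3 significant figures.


WUE = 2991 / 530 = 5.64 kg/ha/mm
Therefore the water-use efficiency = 5.64 kg/ha/mm.


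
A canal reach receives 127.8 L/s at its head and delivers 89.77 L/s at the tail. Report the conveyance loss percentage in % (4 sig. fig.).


Approach: apply the conveyance loss ratio, loss% = ((Q_head - Q_tail)/Q_head)*100.
loss = ((127.8 - 89.77)/127.8)*100 = 29.76 %
Therefore the conveyance loss percentage = 29.76 %.


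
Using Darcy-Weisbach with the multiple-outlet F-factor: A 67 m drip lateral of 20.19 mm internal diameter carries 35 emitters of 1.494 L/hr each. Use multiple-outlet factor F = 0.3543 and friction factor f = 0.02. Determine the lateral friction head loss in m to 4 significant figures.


Approach: apply Darcy-Weisbach with the multiple-outlet F-factor, Q = n*q/(3600*1000) m^3/s; v = Q/A; hf = F*f*(L/D)*(v^2/(2g)).
Q = 35*1.494/(3600*1000) = 1.45250e-05 m^3/s
A = pi*(20.19e-3/2)^2 = 3.20157e-04 m^2, so v = Q/A = 0.0453684 m/s
hf = 0.3543*0.02*(67/0.02019)*(0.0453684^2/(2*9.81)) = 0.002467 m
Therefore the lateral friction head loss = 0.002467 m.


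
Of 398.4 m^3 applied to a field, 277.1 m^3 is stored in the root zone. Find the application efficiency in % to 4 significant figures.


Approach: apply the application efficiency ratio, Ea = (stored/applied)*100.
Ea = (277.1/398.4)*100 = 69.55 %
Therefore the application efficiency = 69.55 %.


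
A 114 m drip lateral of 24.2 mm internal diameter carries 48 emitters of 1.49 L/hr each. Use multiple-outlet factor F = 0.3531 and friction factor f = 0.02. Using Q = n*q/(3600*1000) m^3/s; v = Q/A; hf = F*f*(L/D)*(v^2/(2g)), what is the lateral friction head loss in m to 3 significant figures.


Q = 48*1.49/(3600*1000) = 1.9867e-05 m^3/s
A = pi*(24.2e-3/2)^2 = 4.5996e-04 m^2, so v = Q/A = 0.043192 m/s
hf = 0.3531*0.02*(114/0.0242)*(0.043192^2/(2*9.81)) = 0.00316 m
Therefore the lateral friction head loss = 0.00316 m.


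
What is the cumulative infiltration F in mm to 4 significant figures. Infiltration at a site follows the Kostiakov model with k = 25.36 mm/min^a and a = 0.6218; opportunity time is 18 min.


Approach: apply the Kostiakov infiltration equation, F = k*t^a.
F = 25.36 * 18^0.6218 = 153.0 mm
Therefore the cumulative infiltration F = 153.0 mm.


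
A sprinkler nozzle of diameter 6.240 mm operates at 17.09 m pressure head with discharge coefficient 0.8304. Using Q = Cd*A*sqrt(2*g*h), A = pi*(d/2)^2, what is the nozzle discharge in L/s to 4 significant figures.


A = pi*(6.240e-3/2)^2 = 3.05815e-05 m^2
Q = 0.8304 * 3.05815e-05 * sqrt(2*9.81*17.09) * 1000 = 0.4650 L/s
Therefore the nozzle discharge = 0.4650 L/s.


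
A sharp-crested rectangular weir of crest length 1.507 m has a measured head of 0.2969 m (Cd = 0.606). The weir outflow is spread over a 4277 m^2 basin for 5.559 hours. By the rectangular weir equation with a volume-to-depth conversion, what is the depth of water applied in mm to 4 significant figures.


Approach: apply the rectangular weir equation with a volume-to-depth conversion, Q = (2/3)*Cd*L*sqrt(2g)*H^1.5; d = Q*t/A * 1000.
Step 1 — weir discharge:
  Q = (2/3)*0.606*1.507*sqrt(2*9.81)*0.2969^1.5 = 0.436274 m^3/s
Step 2 — volume: V = 0.436274 * 5.559*3600 = 8730.89 m^3
Step 3 — depth: d = V/A * 1000 = 8730.89/4277 * 1000 = 2041 mm
Therefore the depth of water applied = 2041 mm.


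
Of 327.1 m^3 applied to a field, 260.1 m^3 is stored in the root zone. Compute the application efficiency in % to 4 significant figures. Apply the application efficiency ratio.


Approach: apply the application efficiency ratio, Ea = (stored/applied)*100.
Ea = (260.1/327.1)*100 = 79.52 %
Therefore the application efficiency = 79.52 %.


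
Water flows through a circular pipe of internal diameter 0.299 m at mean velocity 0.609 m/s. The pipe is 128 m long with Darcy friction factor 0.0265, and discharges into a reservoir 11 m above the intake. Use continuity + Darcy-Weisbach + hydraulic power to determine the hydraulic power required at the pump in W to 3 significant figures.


Approach: apply continuity + Darcy-Weisbach + hydraulic power, Q = A*v; hf = f*(L/D)*(v^2/(2g)); H = static + hf; P = rho*g*Q*H.
Step 1 — flow rate (continuity, Q = A*v):
  A = pi*(0.299/2)^2 = 0.070215 m^2
  Q = 0.070215 * 0.609 = 0.042761 m^3/s
Step 2 — friction head loss (Darcy-Weisbach):
  hf = 0.0265 * (128/0.299) * (0.609^2 / (2*9.81))
  hf = 0.21445 m
Step 3 — total head: H = 11 + 0.21445 = 11.214 m
Step 4 — hydraulic power (P = rho*g*Q*H):
  P = 1000 * 9.81 * 0.042761 * 11.214 = 4700 W
Therefore the hydraulic power required at the pump = 4700 W.


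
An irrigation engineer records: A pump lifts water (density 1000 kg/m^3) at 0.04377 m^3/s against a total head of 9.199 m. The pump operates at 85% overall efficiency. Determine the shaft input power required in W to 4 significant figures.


Approach: apply hydraulic power then efficiency conversion, P = rho*g*Q*H; P_in = P/eta.
Step 1 — hydraulic power (P = rho*g*Q*H):
  P = 1000 * 9.81 * 0.04377 * 9.199 = 3949.90 W
Step 2 — input power: P_in = P/eta = 3949.90 / 0.85 = 4647 W
Therefore the shaft input power required = 4647 W.


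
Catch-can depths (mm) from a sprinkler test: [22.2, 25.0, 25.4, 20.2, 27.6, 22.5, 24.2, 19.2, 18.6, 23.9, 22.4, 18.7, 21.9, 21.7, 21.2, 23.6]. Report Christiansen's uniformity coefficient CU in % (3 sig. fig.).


Approach: apply Christiansen's uniformity coefficient, CU = (1 - mean_abs_deviation/mean)*100.
mean = 22.394 mm
mean |d_i - mean| = 1.9313 mm
CU = (1 - 1.9313/22.394)*100 = 91.4 %
Therefore Christiansen's uniformity coefficient CU = 91.4 %.


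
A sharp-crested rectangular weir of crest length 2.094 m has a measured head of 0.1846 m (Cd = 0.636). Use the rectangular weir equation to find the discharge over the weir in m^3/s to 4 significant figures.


Approach: apply the rectangular weir equation, Q = (2/3)*Cd*L*sqrt(2g)*H^1.5.
Q = (2/3)*0.636*2.094*sqrt(2*9.81)*0.1846^1.5 = 0.3119 m^3/s
Therefore the discharge over the weir = 0.3119 m^3/s.


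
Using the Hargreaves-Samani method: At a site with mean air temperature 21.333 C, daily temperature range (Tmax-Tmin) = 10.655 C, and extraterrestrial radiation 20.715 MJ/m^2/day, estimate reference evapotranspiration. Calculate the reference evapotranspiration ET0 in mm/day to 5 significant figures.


Approach: apply the Hargreaves-Samani method, ET0 = 0.0023*(Tmean+17.8)*sqrt(Tmax-Tmin)*0.408*Ra.
ET0 = 0.0023*(21.333+17.8)*sqrt(10.655)*0.408*20.715 = 2.4831 mm/day
Therefore the reference evapotranspiration ET0 = 2.4831 mm/day.


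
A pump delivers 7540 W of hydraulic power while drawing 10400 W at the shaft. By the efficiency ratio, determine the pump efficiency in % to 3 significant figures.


Approach: apply the efficiency ratio, eta = (P_out/P_in)*100.
eta = (7540 / 10400) * 100 = 72.5 %
Therefore the pump efficiency = 72.5 %.


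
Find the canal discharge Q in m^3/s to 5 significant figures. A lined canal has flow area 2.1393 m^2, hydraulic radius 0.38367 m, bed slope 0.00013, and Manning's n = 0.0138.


Approach: apply Manning's equation, Q = (1/n)*A*R^(2/3)*S^(1/2).
Q = (1/0.0138) * 2.1393 * 0.38367^(2/3) * 0.00013^(1/2) = 0.93326 m^3/s
Therefore the canal discharge Q = 0.93326 m^3/s.


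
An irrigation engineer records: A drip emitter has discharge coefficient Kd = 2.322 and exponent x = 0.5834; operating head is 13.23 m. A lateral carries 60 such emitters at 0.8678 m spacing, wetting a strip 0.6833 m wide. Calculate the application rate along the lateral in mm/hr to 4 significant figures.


Approach: apply the emitter equation with a lateral mass balance, q = Kd*h^x; Q = n*q; rate = Q/(n*spacing*width).
Step 1 — single emitter flow (q = Kd*h^x):
  q = 2.322 * 13.23^0.5834 = 10.4756 L/hr
Step 2 — total lateral flow: Q = 60 * 10.4756 = 628.538 L/hr
Step 3 — wetted area: A = 60 * 0.8678 * 0.6833 = 35.5781 m^2
Step 4 — application rate: Q/A = 628.538/35.5781 = 17.67 mm/hr
Therefore the application rate along the lateral = 17.67 mm/hr.


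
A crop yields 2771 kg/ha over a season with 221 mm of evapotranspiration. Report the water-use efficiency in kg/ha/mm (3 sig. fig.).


Approach: apply the water-use efficiency ratio, WUE = yield/ET.
WUE = 2771 / 221 = 12.5 kg/ha/mm
Therefore the water-use efficiency = 12.5 kg/ha/mm.


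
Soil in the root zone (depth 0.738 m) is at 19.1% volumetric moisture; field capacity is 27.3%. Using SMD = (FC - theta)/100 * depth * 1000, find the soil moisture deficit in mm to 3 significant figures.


SMD = (27.3 - 19.1)/100 * 0.738 * 1000 = 60.5 mm
Therefore the soil moisture deficit = 60.5 mm.


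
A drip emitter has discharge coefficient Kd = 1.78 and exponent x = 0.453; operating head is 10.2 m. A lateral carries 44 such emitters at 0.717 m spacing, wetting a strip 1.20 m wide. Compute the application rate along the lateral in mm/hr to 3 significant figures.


Approach: apply the emitter equation with a lateral mass balance, q = Kd*h^x; Q = n*q; rate = Q/(n*spacing*width).
Step 1 — single emitter flow (q = Kd*h^x):
  q = 1.78 * 10.2^0.453 = 5.0970 L/hr
Step 2 — total lateral flow: Q = 44 * 5.0970 = 224.27 L/hr
Step 3 — wetted area: A = 44 * 0.717 * 1.20 = 37.858 m^2
Step 4 — application rate: Q/A = 224.27/37.858 = 5.92 mm/hr
Therefore the application rate along the lateral = 5.92 mm/hr.


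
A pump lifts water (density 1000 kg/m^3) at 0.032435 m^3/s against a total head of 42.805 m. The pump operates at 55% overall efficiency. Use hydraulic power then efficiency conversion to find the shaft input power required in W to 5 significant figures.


Approach: apply hydraulic power then efficiency conversion, P = rho*g*Q*H; P_in = P/eta.
Step 1 — hydraulic power (P = rho*g*Q*H):
  P = 1000 * 9.81 * 0.032435 * 42.805 = 13620.01 W
Step 2 — input power: P_in = P/eta = 13620.01 / 0.55 = 24764 W
Therefore the shaft input power required = 24764 W.


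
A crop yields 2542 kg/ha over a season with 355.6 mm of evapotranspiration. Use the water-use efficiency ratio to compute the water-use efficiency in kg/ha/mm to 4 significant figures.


Approach: apply the water-use efficiency ratio, WUE = yield/ET.
WUE = 2542 / 355.6 = 7.148 kg/ha/mm
Therefore the water-use efficiency = 7.148 kg/ha/mm.


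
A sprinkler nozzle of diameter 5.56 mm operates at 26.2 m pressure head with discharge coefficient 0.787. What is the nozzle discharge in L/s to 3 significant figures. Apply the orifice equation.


Approach: apply the orifice equation, Q = Cd*A*sqrt(2*g*h), A = pi*(d/2)^2.
A = pi*(5.56e-3/2)^2 = 2.4279e-05 m^2
Q = 0.787 * 2.4279e-05 * sqrt(2*9.81*26.2) * 1000 = 0.433 L/s
Therefore the nozzle discharge = 0.433 L/s.


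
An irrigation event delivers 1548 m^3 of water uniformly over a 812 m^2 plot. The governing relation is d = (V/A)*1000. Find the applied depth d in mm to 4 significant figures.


d = (1548 / 812) * 1000 = 1906 mm
Therefore the applied depth d = 1906 mm.


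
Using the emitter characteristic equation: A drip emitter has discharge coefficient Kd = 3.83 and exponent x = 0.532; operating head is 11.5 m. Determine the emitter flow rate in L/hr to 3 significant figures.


Approach: apply the emitter characteristic equation, q = Kd * h^x.
q = 3.83 * 11.5^0.532 = 14.0 L/hr
Therefore the emitter flow rate = 14.0 L/hr.


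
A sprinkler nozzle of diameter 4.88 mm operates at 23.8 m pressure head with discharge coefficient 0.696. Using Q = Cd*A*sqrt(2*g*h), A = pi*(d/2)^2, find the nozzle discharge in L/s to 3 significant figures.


A = pi*(4.88e-3/2)^2 = 1.8704e-05 m^2
Q = 0.696 * 1.8704e-05 * sqrt(2*9.81*23.8) * 1000 = 0.281 L/s
Therefore the nozzle discharge = 0.281 L/s.


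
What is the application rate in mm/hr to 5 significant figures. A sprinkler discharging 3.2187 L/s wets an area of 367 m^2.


Approach: apply the application rate relation, rate = (Q/A)*3600.
rate = (3.2187 / 367) * 3600 = 31.573 mm/hr
Therefore the application rate = 31.573 mm/hr.


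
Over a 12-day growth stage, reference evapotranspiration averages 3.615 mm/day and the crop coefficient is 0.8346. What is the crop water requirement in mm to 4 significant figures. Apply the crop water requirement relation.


Approach: apply the crop water requirement relation, CWR = ET0 * Kc * days.
CWR = 3.615 * 0.8346 * 12 = 36.20 mm
Therefore the crop water requirement = 36.20 mm.


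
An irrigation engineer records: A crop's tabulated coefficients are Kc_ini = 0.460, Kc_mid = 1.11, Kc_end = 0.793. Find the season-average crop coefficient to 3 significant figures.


Approach: apply a simple seasonal average, Kc_avg = (Kc_ini + Kc_mid + Kc_end)/3.
Kc_avg = (0.460 + 1.11 + 0.793)/3 = 0.788
Therefore the season-average crop coefficient = 0.788.


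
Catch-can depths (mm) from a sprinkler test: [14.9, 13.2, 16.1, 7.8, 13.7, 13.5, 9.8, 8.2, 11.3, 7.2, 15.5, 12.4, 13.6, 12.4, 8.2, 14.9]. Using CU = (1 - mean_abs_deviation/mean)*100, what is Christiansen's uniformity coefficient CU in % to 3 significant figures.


mean = 12.044 mm
mean |d_i - mean| = 2.4703 mm
CU = (1 - 2.4703/12.044)*100 = 79.5 %
Therefore Christiansen's uniformity coefficient CU = 79.5 %.


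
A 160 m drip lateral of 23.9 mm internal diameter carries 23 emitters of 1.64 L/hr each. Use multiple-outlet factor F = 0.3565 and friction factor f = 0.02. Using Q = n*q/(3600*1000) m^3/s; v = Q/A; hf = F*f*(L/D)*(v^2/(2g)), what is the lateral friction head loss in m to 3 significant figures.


Q = 23*1.64/(3600*1000) = 1.0478e-05 m^3/s
A = pi*(23.9e-3/2)^2 = 4.4863e-04 m^2, so v = Q/A = 0.023355 m/s
hf = 0.3565*0.02*(160/0.0239)*(0.023355^2/(2*9.81)) = 0.00133 m
Therefore the lateral friction head loss = 0.00133 m.


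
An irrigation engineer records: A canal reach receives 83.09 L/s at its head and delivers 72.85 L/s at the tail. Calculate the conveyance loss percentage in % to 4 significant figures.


Approach: apply the conveyance loss ratio, loss% = ((Q_head - Q_tail)/Q_head)*100.
loss = ((83.09 - 72.85)/83.09)*100 = 12.32 %
Therefore the conveyance loss percentage = 12.32 %.


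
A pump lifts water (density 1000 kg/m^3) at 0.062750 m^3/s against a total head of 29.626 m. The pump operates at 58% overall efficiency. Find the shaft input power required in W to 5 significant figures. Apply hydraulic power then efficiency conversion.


Approach: apply hydraulic power then efficiency conversion, P = rho*g*Q*H; P_in = P/eta.
Step 1 — hydraulic power (P = rho*g*Q*H):
  P = 1000 * 9.81 * 0.062750 * 29.626 = 18237.10 W
Step 2 — input power: P_in = P/eta = 18237.10 / 0.58 = 31443 W
Therefore the shaft input power required = 31443 W.


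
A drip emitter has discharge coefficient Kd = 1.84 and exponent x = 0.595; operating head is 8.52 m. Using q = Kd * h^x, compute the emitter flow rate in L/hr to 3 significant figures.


q = 1.84 * 8.52^0.595 = 6.58 L/hr
Therefore the emitter flow rate = 6.58 L/hr.


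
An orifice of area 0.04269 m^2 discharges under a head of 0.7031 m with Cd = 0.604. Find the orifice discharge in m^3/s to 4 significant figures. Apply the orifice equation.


Approach: apply the orifice equation, Q = Cd*A*sqrt(2*g*h).
Q = 0.604 * 0.04269 * sqrt(2*9.81*0.7031) = 0.09577 m^3/s
Therefore the orifice discharge = 0.09577 m^3/s.


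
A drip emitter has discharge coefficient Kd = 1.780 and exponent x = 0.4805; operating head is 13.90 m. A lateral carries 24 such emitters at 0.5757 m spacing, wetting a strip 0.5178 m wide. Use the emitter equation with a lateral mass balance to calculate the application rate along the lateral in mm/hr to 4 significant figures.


Approach: apply the emitter equation with a lateral mass balance, q = Kd*h^x; Q = n*q; rate = Q/(n*spacing*width).
Step 1 — single emitter flow (q = Kd*h^x):
  q = 1.780 * 13.90^0.4805 = 6.30433 L/hr
Step 2 — total lateral flow: Q = 24 * 6.30433 = 151.304 L/hr
Step 3 — wetted area: A = 24 * 0.5757 * 0.5178 = 7.15434 m^2
Step 4 — application rate: Q/A = 151.304/7.15434 = 21.15 mm/hr
Therefore the application rate along the lateral = 21.15 mm/hr.


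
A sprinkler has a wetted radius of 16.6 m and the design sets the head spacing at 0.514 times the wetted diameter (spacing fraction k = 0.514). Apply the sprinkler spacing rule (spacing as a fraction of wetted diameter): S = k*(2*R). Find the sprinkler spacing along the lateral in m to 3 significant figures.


S = 0.514 * (2 * 16.6) = 17.1 m
Therefore the sprinkler spacing along the lateral = 17.1 m.


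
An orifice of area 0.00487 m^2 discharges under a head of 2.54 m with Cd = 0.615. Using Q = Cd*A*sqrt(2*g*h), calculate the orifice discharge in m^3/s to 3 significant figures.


Q = 0.615 * 0.00487 * sqrt(2*9.81*2.54) = 0.0211 m^3/s
Therefore the orifice discharge = 0.0211 m^3/s.


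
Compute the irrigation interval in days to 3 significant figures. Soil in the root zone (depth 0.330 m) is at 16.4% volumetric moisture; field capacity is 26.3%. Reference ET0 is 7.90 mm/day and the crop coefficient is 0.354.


Approach: apply soil-water budget scheduling, SMD = (FC-theta)/100*depth*1000; ETc = ET0*Kc; interval = SMD/ETc.
Step 1 — soil moisture deficit:
  SMD = (26.3 - 16.4)/100 * 0.330 * 1000 = 32.670 mm
Step 2 — daily crop ET (ETc = ET0*Kc):
  ETc = 7.90 * 0.354 = 2.7966 mm/day
Step 3 — irrigation interval (SMD/ETc):
  interval = 32.670 / 2.7966 = 11.7 days
Therefore the irrigation interval = 11.7 days.


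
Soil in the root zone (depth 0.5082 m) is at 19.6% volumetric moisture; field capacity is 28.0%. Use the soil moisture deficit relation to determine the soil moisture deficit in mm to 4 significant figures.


Approach: apply the soil moisture deficit relation, SMD = (FC - theta)/100 * depth * 1000.
SMD = (28.0 - 19.6)/100 * 0.5082 * 1000 = 42.69 mm
Therefore the soil moisture deficit = 42.69 mm.


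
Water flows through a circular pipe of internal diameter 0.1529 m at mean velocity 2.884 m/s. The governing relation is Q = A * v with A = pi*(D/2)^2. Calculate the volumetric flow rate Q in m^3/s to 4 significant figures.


A = pi*(0.1529/2)^2 = 0.0183614 m^2
Q = 0.0183614 * 2.884 = 0.05295 m^3/s
Therefore the volumetric flow rate Q = 0.05295 m^3/s.


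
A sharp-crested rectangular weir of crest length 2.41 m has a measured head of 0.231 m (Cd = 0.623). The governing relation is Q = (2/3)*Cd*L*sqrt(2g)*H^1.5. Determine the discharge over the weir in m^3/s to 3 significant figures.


Q = (2/3)*0.623*2.41*sqrt(2*9.81)*0.231^1.5 = 0.492 m^3/s
Therefore the discharge over the weir = 0.492 m^3/s.


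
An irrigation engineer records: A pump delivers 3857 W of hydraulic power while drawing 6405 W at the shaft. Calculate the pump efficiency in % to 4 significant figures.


Approach: apply the efficiency ratio, eta = (P_out/P_in)*100.
eta = (3857 / 6405) * 100 = 60.22 %
Therefore the pump efficiency = 60.22 %.


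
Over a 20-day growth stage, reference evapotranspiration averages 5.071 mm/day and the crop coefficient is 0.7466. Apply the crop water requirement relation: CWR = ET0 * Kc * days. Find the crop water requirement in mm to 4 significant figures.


CWR = 5.071 * 0.7466 * 20 = 75.72 mm
Therefore the crop water requirement = 75.72 mm.


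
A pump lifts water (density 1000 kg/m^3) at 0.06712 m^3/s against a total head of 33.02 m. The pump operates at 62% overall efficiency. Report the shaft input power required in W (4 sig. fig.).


Approach: apply hydraulic power then efficiency conversion, P = rho*g*Q*H; P_in = P/eta.
Step 1 — hydraulic power (P = rho*g*Q*H):
  P = 1000 * 9.81 * 0.06712 * 33.02 = 21741.9 W
Step 2 — input power: P_in = P/eta = 21741.9 / 0.62 = 35070 W
Therefore the shaft input power required = 35070 W.


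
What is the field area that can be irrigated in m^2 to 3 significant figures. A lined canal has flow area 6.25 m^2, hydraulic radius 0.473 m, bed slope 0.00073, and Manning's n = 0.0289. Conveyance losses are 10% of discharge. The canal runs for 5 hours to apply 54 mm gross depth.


Approach: apply Manning's equation with a conveyance and depth budget, Q = (1/n)*A*R^(2/3)*S^(1/2); Q_field = Q*(1-loss); Area = Q_field*t/(d/1000).
Step 1 — canal discharge (Manning's equation):
  Q = (1/0.0289) * 6.25 * 0.473^(2/3) * 0.00073^(1/2) = 3.5472 m^3/s
Step 2 — delivered flow: Q_field = 3.5472*(1 - 10/100) = 3.1925 m^3/s
Step 3 — volume delivered: V = 3.1925 * 5*3600 = 57464 m^3
Step 4 — area served: A = V / (depth/1000) = 57464 / 0.054 = 1060000 m^2
Therefore the field area that can be irrigated = 1060000 m^2.


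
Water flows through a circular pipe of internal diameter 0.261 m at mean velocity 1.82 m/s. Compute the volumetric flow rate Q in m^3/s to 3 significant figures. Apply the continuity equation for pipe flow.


Approach: apply the continuity equation for pipe flow, Q = A * v with A = pi*(D/2)^2.
A = pi*(0.261/2)^2 = 0.053502 m^2
Q = 0.053502 * 1.82 = 0.0974 m^3/s
Therefore the volumetric flow rate Q = 0.0974 m^3/s.


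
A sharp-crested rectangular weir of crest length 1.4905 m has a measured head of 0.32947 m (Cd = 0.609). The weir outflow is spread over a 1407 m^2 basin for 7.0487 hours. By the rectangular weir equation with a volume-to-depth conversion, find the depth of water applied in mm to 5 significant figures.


Approach: apply the rectangular weir equation with a volume-to-depth conversion, Q = (2/3)*Cd*L*sqrt(2g)*H^1.5; d = Q*t/A * 1000.
Step 1 — weir discharge:
  Q = (2/3)*0.609*1.4905*sqrt(2*9.81)*0.32947^1.5 = 0.5069105 m^3/s
Step 2 — volume: V = 0.5069105 * 7.0487*3600 = 12863.02 m^3
Step 3 — depth: d = V/A * 1000 = 12863.02/1407 * 1000 = 9142.2 mm
Therefore the depth of water applied = 9142.2 mm.


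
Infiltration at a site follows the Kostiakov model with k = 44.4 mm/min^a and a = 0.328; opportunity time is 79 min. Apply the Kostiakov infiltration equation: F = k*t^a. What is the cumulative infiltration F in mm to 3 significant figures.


F = 44.4 * 79^0.328 = 186 mm
Therefore the cumulative infiltration F = 186 mm.


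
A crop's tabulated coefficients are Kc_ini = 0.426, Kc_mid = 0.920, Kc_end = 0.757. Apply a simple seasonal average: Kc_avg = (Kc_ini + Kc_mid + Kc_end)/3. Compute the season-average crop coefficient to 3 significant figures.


Kc_avg = (0.426 + 0.920 + 0.757)/3 = 0.701
Therefore the season-average crop coefficient = 0.701.


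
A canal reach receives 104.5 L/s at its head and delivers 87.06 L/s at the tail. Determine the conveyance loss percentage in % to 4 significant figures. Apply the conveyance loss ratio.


Approach: apply the conveyance loss ratio, loss% = ((Q_head - Q_tail)/Q_head)*100.
loss = ((104.5 - 87.06)/104.5)*100 = 16.69 %
Therefore the conveyance loss percentage = 16.69 %.


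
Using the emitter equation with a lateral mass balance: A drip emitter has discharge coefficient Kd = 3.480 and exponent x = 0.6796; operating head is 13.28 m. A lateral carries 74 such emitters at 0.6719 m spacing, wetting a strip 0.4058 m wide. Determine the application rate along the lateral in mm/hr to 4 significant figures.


Approach: apply the emitter equation with a lateral mass balance, q = Kd*h^x; Q = n*q; rate = Q/(n*spacing*width).
Step 1 — single emitter flow (q = Kd*h^x):
  q = 3.480 * 13.28^0.6796 = 20.1792 L/hr
Step 2 — total lateral flow: Q = 74 * 20.1792 = 1493.26 L/hr
Step 3 — wetted area: A = 74 * 0.6719 * 0.4058 = 20.1766 m^2
Step 4 — application rate: Q/A = 1493.26/20.1766 = 74.01 mm/hr
Therefore the application rate along the lateral = 74.01 mm/hr.


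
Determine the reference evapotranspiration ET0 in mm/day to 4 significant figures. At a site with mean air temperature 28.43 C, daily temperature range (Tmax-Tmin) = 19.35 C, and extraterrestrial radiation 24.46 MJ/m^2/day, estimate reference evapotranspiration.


Approach: apply the Hargreaves-Samani method, ET0 = 0.0023*(Tmean+17.8)*sqrt(Tmax-Tmin)*0.408*Ra.
ET0 = 0.0023*(28.43+17.8)*sqrt(19.35)*0.408*24.46 = 4.668 mm/day
Therefore the reference evapotranspiration ET0 = 4.668 mm/day.


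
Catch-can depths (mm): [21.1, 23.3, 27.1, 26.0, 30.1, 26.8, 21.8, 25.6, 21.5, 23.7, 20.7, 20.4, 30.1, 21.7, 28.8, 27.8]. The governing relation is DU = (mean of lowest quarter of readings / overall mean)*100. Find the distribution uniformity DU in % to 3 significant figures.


sorted lowest 4 of 16: [20.4, 20.7, 21.1, 21.5] -> mean = 20.925 mm
overall mean = 24.781 mm
DU = (20.925/24.781)*100 = 84.4 %
Therefore the distribution uniformity DU = 84.4 %.


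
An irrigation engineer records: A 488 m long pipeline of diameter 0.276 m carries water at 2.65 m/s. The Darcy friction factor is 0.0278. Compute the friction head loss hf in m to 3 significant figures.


Approach: apply the Darcy-Weisbach equation, hf = f*(L/D)*(v^2/(2g)).
hf = 0.0278 * (488/0.276) * (2.65^2 / (2*9.81))
hf = 17.6 m
Therefore the friction head loss hf = 17.6 m.


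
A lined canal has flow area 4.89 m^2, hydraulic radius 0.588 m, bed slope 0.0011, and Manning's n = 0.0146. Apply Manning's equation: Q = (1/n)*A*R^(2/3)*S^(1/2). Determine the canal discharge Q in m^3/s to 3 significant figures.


Q = (1/0.0146) * 4.89 * 0.588^(2/3) * 0.0011^(1/2) = 7.80 m^3/s
Therefore the canal discharge Q = 7.80 m^3/s.


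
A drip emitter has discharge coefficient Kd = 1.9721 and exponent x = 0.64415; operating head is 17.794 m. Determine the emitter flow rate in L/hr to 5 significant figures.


Approach: apply the emitter characteristic equation, q = Kd * h^x.
q = 1.9721 * 17.794^0.64415 = 12.598 L/hr
Therefore the emitter flow rate = 12.598 L/hr.


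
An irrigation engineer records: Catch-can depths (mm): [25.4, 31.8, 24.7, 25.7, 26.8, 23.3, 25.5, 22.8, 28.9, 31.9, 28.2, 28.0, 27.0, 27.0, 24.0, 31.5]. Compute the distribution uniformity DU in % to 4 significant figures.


Approach: apply the low-quarter distribution uniformity, DU = (mean of lowest quarter of readings / overall mean)*100.
sorted lowest 4 of 16: [22.8, 23.3, 24.0, 24.7] -> mean = 23.7000 mm
overall mean = 27.0312 mm
DU = (23.7000/27.0312)*100 = 87.68 %
Therefore the distribution uniformity DU = 87.68 %.


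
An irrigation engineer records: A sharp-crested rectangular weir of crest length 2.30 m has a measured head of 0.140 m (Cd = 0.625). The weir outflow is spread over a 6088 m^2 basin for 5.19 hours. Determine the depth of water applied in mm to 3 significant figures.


Approach: apply the rectangular weir equation with a volume-to-depth conversion, Q = (2/3)*Cd*L*sqrt(2g)*H^1.5; d = Q*t/A * 1000.
Step 1 — weir discharge:
  Q = (2/3)*0.625*2.30*sqrt(2*9.81)*0.140^1.5 = 0.22236 m^3/s
Step 2 — volume: V = 0.22236 * 5.19*3600 = 4154.6 m^3
Step 3 — depth: d = V/A * 1000 = 4154.6/6088 * 1000 = 682 mm
Therefore the depth of water applied = 682 mm.


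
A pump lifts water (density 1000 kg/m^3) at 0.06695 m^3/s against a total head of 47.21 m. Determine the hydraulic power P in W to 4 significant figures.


Approach: apply the hydraulic power relation, P = rho*g*Q*H.
P = 1000 * 9.81 * 0.06695 * 47.21 = 31010 W
Therefore the hydraulic power P = 31010 W.


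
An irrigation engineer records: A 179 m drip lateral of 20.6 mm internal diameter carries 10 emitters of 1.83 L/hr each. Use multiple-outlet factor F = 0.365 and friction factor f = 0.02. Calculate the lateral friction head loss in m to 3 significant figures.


Approach: apply Darcy-Weisbach with the multiple-outlet F-factor, Q = n*q/(3600*1000) m^3/s; v = Q/A; hf = F*f*(L/D)*(v^2/(2g)).
Q = 10*1.83/(3600*1000) = 5.0833e-06 m^3/s
A = pi*(20.6e-3/2)^2 = 3.3329e-04 m^2, so v = Q/A = 0.015252 m/s
hf = 0.365*0.02*(179/0.0206)*(0.015252^2/(2*9.81)) = 0.000752 m
Therefore the lateral friction head loss = 0.000752 m.


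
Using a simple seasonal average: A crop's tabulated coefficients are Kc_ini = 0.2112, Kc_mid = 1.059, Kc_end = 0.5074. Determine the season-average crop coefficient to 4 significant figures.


Approach: apply a simple seasonal average, Kc_avg = (Kc_ini + Kc_mid + Kc_end)/3.
Kc_avg = (0.2112 + 1.059 + 0.5074)/3 = 0.5925
Therefore the season-average crop coefficient = 0.5925.


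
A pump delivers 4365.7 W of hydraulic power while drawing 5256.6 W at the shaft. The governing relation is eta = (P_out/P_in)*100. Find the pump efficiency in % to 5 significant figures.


eta = (4365.7 / 5256.6) * 100 = 83.052 %
Therefore the pump efficiency = 83.052 %.


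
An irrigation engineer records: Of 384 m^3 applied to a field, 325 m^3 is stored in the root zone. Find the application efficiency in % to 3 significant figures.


Approach: apply the application efficiency ratio, Ea = (stored/applied)*100.
Ea = (325/384)*100 = 84.6 %
Therefore the application efficiency = 84.6 %.


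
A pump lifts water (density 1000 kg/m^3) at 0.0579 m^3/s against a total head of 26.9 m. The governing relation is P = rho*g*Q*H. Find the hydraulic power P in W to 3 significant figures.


P = 1000 * 9.81 * 0.0579 * 26.9 = 15300 W
Therefore the hydraulic power P = 15300 W.


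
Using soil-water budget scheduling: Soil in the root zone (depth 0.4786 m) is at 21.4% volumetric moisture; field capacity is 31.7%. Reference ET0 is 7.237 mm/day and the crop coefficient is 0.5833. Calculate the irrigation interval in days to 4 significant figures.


Approach: apply soil-water budget scheduling, SMD = (FC-theta)/100*depth*1000; ETc = ET0*Kc; interval = SMD/ETc.
Step 1 — soil moisture deficit:
  SMD = (31.7 - 21.4)/100 * 0.4786 * 1000 = 49.2958 mm
Step 2 — daily crop ET (ETc = ET0*Kc):
  ETc = 7.237 * 0.5833 = 4.22134 mm/day
Step 3 — irrigation interval (SMD/ETc):
  interval = 49.2958 / 4.22134 = 11.68 days
Therefore the irrigation interval = 11.68 days.


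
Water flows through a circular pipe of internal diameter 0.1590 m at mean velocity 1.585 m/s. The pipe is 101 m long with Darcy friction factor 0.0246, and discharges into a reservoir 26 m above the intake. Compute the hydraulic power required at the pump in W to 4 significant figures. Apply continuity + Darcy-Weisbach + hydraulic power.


Approach: apply continuity + Darcy-Weisbach + hydraulic power, Q = A*v; hf = f*(L/D)*(v^2/(2g)); H = static + hf; P = rho*g*Q*H.
Step 1 — flow rate (continuity, Q = A*v):
  A = pi*(0.1590/2)^2 = 0.0198557 m^2
  Q = 0.0198557 * 1.585 = 0.0314712 m^3/s
Step 2 — friction head loss (Darcy-Weisbach):
  hf = 0.0246 * (101/0.1590) * (1.585^2 / (2*9.81))
  hf = 2.00087 m
Step 3 — total head: H = 26 + 2.00087 = 28.0009 m
Step 4 — hydraulic power (P = rho*g*Q*H):
  P = 1000 * 9.81 * 0.0314712 * 28.0009 = 8645 W
Therefore the hydraulic power required at the pump = 8645 W.


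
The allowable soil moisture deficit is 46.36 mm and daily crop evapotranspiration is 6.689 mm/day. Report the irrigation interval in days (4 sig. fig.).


Approach: apply the irrigation interval relation, interval = SMD / ETc.
interval = 46.36 / 6.689 = 6.931 days
Therefore the irrigation interval = 6.931 days.


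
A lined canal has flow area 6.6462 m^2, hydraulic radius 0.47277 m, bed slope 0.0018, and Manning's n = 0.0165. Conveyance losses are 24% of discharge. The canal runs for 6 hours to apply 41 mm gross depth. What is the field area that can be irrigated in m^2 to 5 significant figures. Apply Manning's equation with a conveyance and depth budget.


Approach: apply Manning's equation with a conveyance and depth budget, Q = (1/n)*A*R^(2/3)*S^(1/2); Q_field = Q*(1-loss); Area = Q_field*t/(d/1000).
Step 1 — canal discharge (Manning's equation):
  Q = (1/0.0165) * 6.6462 * 0.47277^(2/3) * 0.0018^(1/2) = 10.37112 m^3/s
Step 2 — delivered flow: Q_field = 10.37112*(1 - 24/100) = 7.882051 m^3/s
Step 3 — volume delivered: V = 7.882051 * 6*3600 = 170252.3 m^3
Step 4 — area served: A = V / (depth/1000) = 170252.3 / 0.041 = 4152500 m^2
Therefore the field area that can be irrigated = 4152500 m^2.


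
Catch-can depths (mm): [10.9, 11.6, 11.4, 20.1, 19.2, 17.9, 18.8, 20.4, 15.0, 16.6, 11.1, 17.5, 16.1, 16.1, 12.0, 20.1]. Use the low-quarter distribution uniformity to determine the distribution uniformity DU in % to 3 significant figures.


Approach: apply the low-quarter distribution uniformity, DU = (mean of lowest quarter of readings / overall mean)*100.
sorted lowest 4 of 16: [10.9, 11.1, 11.4, 11.6] -> mean = 11.250 mm
overall mean = 15.925 mm
DU = (11.250/15.925)*100 = 70.6 %
Therefore the distribution uniformity DU = 70.6 %.


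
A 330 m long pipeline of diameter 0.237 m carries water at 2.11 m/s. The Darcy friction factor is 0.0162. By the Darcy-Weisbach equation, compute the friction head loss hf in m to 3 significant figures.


Approach: apply the Darcy-Weisbach equation, hf = f*(L/D)*(v^2/(2g)).
hf = 0.0162 * (330/0.237) * (2.11^2 / (2*9.81))
hf = 5.12 m
Therefore the friction head loss hf = 5.12 m.


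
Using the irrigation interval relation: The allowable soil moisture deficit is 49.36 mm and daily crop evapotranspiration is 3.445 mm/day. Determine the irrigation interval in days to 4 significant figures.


Approach: apply the irrigation interval relation, interval = SMD / ETc.
interval = 49.36 / 3.445 = 14.33 days
Therefore the irrigation interval = 14.33 days.


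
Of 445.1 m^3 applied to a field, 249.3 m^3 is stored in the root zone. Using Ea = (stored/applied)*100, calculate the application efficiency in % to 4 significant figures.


Ea = (249.3/445.1)*100 = 56.01 %
Therefore the application efficiency = 56.01 %.


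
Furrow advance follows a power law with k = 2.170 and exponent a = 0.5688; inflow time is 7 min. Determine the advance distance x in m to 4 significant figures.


Approach: apply the power-law advance function, x = k*t^a.
x = 2.170 * 7^0.5688 = 6.564 m
Therefore the advance distance x = 6.564 m.


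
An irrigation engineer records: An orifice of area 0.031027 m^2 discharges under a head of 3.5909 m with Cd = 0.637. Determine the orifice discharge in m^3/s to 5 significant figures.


Approach: apply the orifice equation, Q = Cd*A*sqrt(2*g*h).
Q = 0.637 * 0.031027 * sqrt(2*9.81*3.5909) = 0.16589 m^3/s
Therefore the orifice discharge = 0.16589 m^3/s.


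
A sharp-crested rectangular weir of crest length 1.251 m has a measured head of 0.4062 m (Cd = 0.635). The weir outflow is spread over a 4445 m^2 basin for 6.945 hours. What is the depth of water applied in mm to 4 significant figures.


Approach: apply the rectangular weir equation with a volume-to-depth conversion, Q = (2/3)*Cd*L*sqrt(2g)*H^1.5; d = Q*t/A * 1000.
Step 1 — weir discharge:
  Q = (2/3)*0.635*1.251*sqrt(2*9.81)*0.4062^1.5 = 0.607294 m^3/s
Step 2 — volume: V = 0.607294 * 6.945*3600 = 15183.6 m^3
Step 3 — depth: d = V/A * 1000 = 15183.6/4445 * 1000 = 3416 mm
Therefore the depth of water applied = 3416 mm.


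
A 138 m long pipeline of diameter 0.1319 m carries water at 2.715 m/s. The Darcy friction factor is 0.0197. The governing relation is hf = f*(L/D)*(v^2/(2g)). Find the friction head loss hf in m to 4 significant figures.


hf = 0.0197 * (138/0.1319) * (2.715^2 / (2*9.81))
hf = 7.744 m
Therefore the friction head loss hf = 7.744 m.


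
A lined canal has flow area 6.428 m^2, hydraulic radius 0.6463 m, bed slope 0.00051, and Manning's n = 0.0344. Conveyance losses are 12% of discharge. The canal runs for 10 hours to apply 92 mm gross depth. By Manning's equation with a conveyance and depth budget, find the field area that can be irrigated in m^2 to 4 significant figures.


Approach: apply Manning's equation with a conveyance and depth budget, Q = (1/n)*A*R^(2/3)*S^(1/2); Q_field = Q*(1-loss); Area = Q_field*t/(d/1000).
Step 1 — canal discharge (Manning's equation):
  Q = (1/0.0344) * 6.428 * 0.6463^(2/3) * 0.00051^(1/2) = 3.15446 m^3/s
Step 2 — delivered flow: Q_field = 3.15446*(1 - 12/100) = 2.77593 m^3/s
Step 3 — volume delivered: V = 2.77593 * 10*3600 = 99933.4 m^3
Step 4 — area served: A = V / (depth/1000) = 99933.4 / 0.092 = 1086000 m^2
Therefore the field area that can be irrigated = 1086000 m^2.


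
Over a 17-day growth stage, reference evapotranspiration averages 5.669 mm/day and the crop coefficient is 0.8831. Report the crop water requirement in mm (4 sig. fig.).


Approach: apply the crop water requirement relation, CWR = ET0 * Kc * days.
CWR = 5.669 * 0.8831 * 17 = 85.11 mm
Therefore the crop water requirement = 85.11 mm.


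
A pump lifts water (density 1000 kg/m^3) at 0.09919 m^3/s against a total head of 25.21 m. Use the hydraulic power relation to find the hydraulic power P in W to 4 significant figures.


Approach: apply the hydraulic power relation, P = rho*g*Q*H.
P = 1000 * 9.81 * 0.09919 * 25.21 = 24530 W
Therefore the hydraulic power P = 24530 W.


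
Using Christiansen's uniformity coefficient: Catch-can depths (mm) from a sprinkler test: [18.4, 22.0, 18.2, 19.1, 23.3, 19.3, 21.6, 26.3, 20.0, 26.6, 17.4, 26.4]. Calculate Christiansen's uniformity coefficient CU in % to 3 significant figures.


Approach: apply Christiansen's uniformity coefficient, CU = (1 - mean_abs_deviation/mean)*100.
mean = 21.550 mm
mean |d_i - mean| = 2.8167 mm
CU = (1 - 2.8167/21.550)*100 = 86.9 %
Therefore Christiansen's uniformity coefficient CU = 86.9 %.


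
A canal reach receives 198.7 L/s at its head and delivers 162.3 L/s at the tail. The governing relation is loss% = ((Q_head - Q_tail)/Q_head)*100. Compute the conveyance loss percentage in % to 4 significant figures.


loss = ((198.7 - 162.3)/198.7)*100 = 18.32 %
Therefore the conveyance loss percentage = 18.32 %.
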